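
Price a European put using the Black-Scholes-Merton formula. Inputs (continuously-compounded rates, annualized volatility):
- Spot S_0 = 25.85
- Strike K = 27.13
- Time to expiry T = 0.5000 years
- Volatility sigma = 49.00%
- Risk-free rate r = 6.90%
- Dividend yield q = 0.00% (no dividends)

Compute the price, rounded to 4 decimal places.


d1 = (ln(S/K) + (r - q + 0.5*sigma^2) * T) / (sigma * sqrt(T)) = 0.13332707
d2 = d1 - sigma * sqrt(T) = -0.21315525
exp(-rT) = 0.96608834; exp(-qT) = 1.00000000
P = K * exp(-rT) * N(-d2) - S_0 * exp(-qT) * N(-d1)
N(-d1) = 0.44696736; N(-d2) = 0.58439706
P = 27.1300 * 0.96608834 * 0.58439706 - 25.8500 * 1.00000000 * 0.44696736 = 3.7629

Answer: Price = 3.7629


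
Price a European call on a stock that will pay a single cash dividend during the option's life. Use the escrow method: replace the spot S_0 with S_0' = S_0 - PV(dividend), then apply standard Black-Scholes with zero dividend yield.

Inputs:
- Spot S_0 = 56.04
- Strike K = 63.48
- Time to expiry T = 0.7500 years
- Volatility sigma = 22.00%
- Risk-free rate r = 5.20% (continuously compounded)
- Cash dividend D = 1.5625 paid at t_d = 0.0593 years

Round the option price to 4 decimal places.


Answer: Price = 1.8563

Derivation:
PV(D) = D * exp(-r * t_d) = 1.5625 * 0.99692115 = 1.55768930
S_0' = S_0 - PV(D) = 56.0400 - 1.55768930 = 54.48231070
d1 = (ln(S_0'/K) + (r + sigma^2/2)*T) / (sigma*sqrt(T)) = -0.50228855
d2 = d1 - sigma*sqrt(T) = -0.69281413
exp(-rT) = 0.96175071
N(d1) = 0.30773228; N(d2) = 0.24421310
C = S_0' * N(d1) - K * exp(-rT) * N(d2) = 54.48231070 * 0.30773228 - 63.4800 * 0.96175071 * 0.24421310 = 1.8563


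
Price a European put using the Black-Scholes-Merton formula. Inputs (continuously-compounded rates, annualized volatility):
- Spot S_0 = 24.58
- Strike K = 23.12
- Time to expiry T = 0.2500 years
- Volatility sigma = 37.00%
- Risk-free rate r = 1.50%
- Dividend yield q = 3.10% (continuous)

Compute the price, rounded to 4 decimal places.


Answer: Price = 1.1519

Derivation:
d1 = (ln(S/K) + (r - q + 0.5*sigma^2) * T) / (sigma * sqrt(T)) = 0.40187870
d2 = d1 - sigma * sqrt(T) = 0.21687870
exp(-rT) = 0.99625702; exp(-qT) = 0.99227995
P = K * exp(-rT) * N(-d2) - S_0 * exp(-qT) * N(-d1)
N(-d1) = 0.34388665; N(-d2) = 0.41415144
P = 23.1200 * 0.99625702 * 0.41415144 - 24.5800 * 0.99227995 * 0.34388665 = 1.1519


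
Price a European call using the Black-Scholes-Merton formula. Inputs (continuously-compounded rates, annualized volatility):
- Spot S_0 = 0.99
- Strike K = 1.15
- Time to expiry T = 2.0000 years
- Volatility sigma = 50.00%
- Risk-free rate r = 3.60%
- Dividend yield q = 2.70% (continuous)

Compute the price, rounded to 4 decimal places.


Answer: Price = 0.2160

Derivation:
d1 = (ln(S/K) + (r - q + 0.5*sigma^2) * T) / (sigma * sqrt(T)) = 0.16714268
d2 = d1 - sigma * sqrt(T) = -0.53996410
exp(-rT) = 0.93053090; exp(-qT) = 0.94743211
C = S_0 * exp(-qT) * N(d1) - K * exp(-rT) * N(d2)
N(d1) = 0.56637111; N(d2) = 0.29461089
C = 0.9900 * 0.94743211 * 0.56637111 - 1.1500 * 0.93053090 * 0.29461089 = 0.2160


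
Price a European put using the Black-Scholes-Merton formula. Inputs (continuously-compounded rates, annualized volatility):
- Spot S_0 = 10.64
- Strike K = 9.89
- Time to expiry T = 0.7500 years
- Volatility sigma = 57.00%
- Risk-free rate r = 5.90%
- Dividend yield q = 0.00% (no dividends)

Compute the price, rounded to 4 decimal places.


d1 = (ln(S/K) + (r - q + 0.5*sigma^2) * T) / (sigma * sqrt(T)) = 0.48453633
d2 = d1 - sigma * sqrt(T) = -0.00909815
exp(-rT) = 0.95671475; exp(-qT) = 1.00000000
P = K * exp(-rT) * N(-d2) - S_0 * exp(-qT) * N(-d1)
N(-d1) = 0.31400264; N(-d2) = 0.50362959
P = 9.8900 * 0.95671475 * 0.50362959 - 10.6400 * 1.00000000 * 0.31400264 = 1.4243

Answer: Price = 1.4243


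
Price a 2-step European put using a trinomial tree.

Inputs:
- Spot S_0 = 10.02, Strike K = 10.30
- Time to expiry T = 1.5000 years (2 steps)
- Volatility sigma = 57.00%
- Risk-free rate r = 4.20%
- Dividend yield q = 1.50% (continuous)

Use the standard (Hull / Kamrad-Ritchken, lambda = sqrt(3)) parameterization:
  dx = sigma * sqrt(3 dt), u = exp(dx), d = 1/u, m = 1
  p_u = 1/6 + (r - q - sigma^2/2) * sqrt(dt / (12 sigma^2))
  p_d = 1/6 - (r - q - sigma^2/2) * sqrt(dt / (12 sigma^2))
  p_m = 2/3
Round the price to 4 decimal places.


dt = T/N = 0.750000; dx = sigma*sqrt(3*dt) = 0.855000
u = exp(dx) = 2.351374; d = 1/u = 0.425283
p_u = 0.107259, p_m = 0.666667, p_d = 0.226075
Discount per step: exp(-r*dt) = 0.968991
Stock lattice S(k, j) with j the centered position index:
  k=0: S(0,+0) = 10.0200
  k=1: S(1,-1) = 4.2613; S(1,+0) = 10.0200; S(1,+1) = 23.5608
  k=2: S(2,-2) = 1.8123; S(2,-1) = 4.2613; S(2,+0) = 10.0200; S(2,+1) = 23.5608; S(2,+2) = 55.4002
Terminal payoffs V(N, j) = max(K - S_T, 0):
  V(2,-2) = 8.487725; V(2,-1) = 6.038662; V(2,+0) = 0.280000; V(2,+1) = 0.000000; V(2,+2) = 0.000000
Backward induction: V(k, j) = exp(-r*dt) * [p_u * V(k+1, j+1) + p_m * V(k+1, j) + p_d * V(k+1, j-1)]
  V(1,-1) = exp(-r*dt) * [p_u*0.280000 + p_m*6.038662 + p_d*8.487725] = 5.789397
  V(1,+0) = exp(-r*dt) * [p_u*0.000000 + p_m*0.280000 + p_d*6.038662] = 1.503733
  V(1,+1) = exp(-r*dt) * [p_u*0.000000 + p_m*0.000000 + p_d*0.280000] = 0.061338
  V(0,+0) = exp(-r*dt) * [p_u*0.061338 + p_m*1.503733 + p_d*5.789397] = 2.246027

Answer: Price = V(0,0) = 2.2460


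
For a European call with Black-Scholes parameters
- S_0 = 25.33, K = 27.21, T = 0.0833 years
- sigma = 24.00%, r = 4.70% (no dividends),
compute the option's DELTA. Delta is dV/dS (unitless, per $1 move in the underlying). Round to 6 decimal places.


Answer: Delta = 0.172984

Derivation:
d1 = -0.9424378402; d2 = -1.0117060147
phi(d1) = 0.2558834851; exp(-qT) = 1.0000000000; exp(-rT) = 0.9960925540
N(d1) = 0.1729842608
Delta = exp(-qT) * N(d1) = 1.0000000000 * 0.1729842608 = 0.172984


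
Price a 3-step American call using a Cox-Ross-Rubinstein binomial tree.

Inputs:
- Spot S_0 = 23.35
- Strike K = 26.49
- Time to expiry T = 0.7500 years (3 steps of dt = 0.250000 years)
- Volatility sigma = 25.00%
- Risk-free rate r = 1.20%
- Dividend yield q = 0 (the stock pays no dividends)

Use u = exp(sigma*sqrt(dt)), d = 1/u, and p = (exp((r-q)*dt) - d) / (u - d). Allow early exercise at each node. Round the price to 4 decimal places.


dt = T/N = 0.250000
u = exp(sigma*sqrt(dt)) = 1.133148; d = 1/u = 0.882497
p = (exp((r-q)*dt) - d) / (u - d) = 0.480777
Discount per step: exp(-r*dt) = 0.997004
Stock lattice S(k, i) with i counting down-moves:
  k=0: S(0,0) = 23.3500
  k=1: S(1,0) = 26.4590; S(1,1) = 20.6063
  k=2: S(2,0) = 29.9820; S(2,1) = 23.3500; S(2,2) = 18.1850
  k=3: S(3,0) = 33.9740; S(3,1) = 26.4590; S(3,2) = 20.6063; S(3,3) = 16.0482
Terminal payoffs V(N, i) = max(S_T - K, 0):
  V(3,0) = 7.484050; V(3,1) = 0.000000; V(3,2) = 0.000000; V(3,3) = 0.000000
Backward induction: V(k, i) = exp(-r*dt) * [p * V(k+1, i) + (1-p) * V(k+1, i+1)]; then take max(V_cont, immediate exercise) for American.
  V(2,0) = exp(-r*dt) * [p*7.484050 + (1-p)*0.000000] = 3.587384; exercise = 3.491993; V(2,0) = max -> 3.587384
  V(2,1) = exp(-r*dt) * [p*0.000000 + (1-p)*0.000000] = 0.000000; exercise = 0.000000; V(2,1) = max -> 0.000000
  V(2,2) = exp(-r*dt) * [p*0.000000 + (1-p)*0.000000] = 0.000000; exercise = 0.000000; V(2,2) = max -> 0.000000
  V(1,0) = exp(-r*dt) * [p*3.587384 + (1-p)*0.000000] = 1.719567; exercise = 0.000000; V(1,0) = max -> 1.719567
  V(1,1) = exp(-r*dt) * [p*0.000000 + (1-p)*0.000000] = 0.000000; exercise = 0.000000; V(1,1) = max -> 0.000000
  V(0,0) = exp(-r*dt) * [p*1.719567 + (1-p)*0.000000] = 0.824252; exercise = 0.000000; V(0,0) = max -> 0.824252

Answer: Price = V(0,0) = 0.8243


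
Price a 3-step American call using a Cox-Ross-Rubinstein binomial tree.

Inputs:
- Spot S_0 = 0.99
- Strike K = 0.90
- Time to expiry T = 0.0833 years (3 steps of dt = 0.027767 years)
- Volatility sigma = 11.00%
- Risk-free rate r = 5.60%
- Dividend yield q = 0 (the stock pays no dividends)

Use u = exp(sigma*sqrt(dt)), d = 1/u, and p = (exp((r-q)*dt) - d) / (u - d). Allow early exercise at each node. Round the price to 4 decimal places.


Answer: Price = V(0,0) = 0.0942

Derivation:
dt = T/N = 0.027767
u = exp(sigma*sqrt(dt)) = 1.018499; d = 1/u = 0.981837
p = (exp((r-q)*dt) - d) / (u - d) = 0.537864
Discount per step: exp(-r*dt) = 0.998446
Stock lattice S(k, i) with i counting down-moves:
  k=0: S(0,0) = 0.9900
  k=1: S(1,0) = 1.0083; S(1,1) = 0.9720
  k=2: S(2,0) = 1.0270; S(2,1) = 0.9900; S(2,2) = 0.9544
  k=3: S(3,0) = 1.0460; S(3,1) = 1.0083; S(3,2) = 0.9720; S(3,3) = 0.9370
Terminal payoffs V(N, i) = max(S_T - K, 0):
  V(3,0) = 0.145964; V(3,1) = 0.108314; V(3,2) = 0.072019; V(3,3) = 0.037031
Backward induction: V(k, i) = exp(-r*dt) * [p * V(k+1, i) + (1-p) * V(k+1, i+1)]; then take max(V_cont, immediate exercise) for American.
  V(2,0) = exp(-r*dt) * [p*0.145964 + (1-p)*0.108314] = 0.128365; exercise = 0.126966; V(2,0) = max -> 0.128365
  V(2,1) = exp(-r*dt) * [p*0.108314 + (1-p)*0.072019] = 0.091398; exercise = 0.090000; V(2,1) = max -> 0.091398
  V(2,2) = exp(-r*dt) * [p*0.072019 + (1-p)*0.037031] = 0.055763; exercise = 0.054364; V(2,2) = max -> 0.055763
  V(1,0) = exp(-r*dt) * [p*0.128365 + (1-p)*0.091398] = 0.111108; exercise = 0.108314; V(1,0) = max -> 0.111108
  V(1,1) = exp(-r*dt) * [p*0.091398 + (1-p)*0.055763] = 0.074813; exercise = 0.072019; V(1,1) = max -> 0.074813
  V(0,0) = exp(-r*dt) * [p*0.111108 + (1-p)*0.074813] = 0.094189; exercise = 0.090000; V(0,0) = max -> 0.094189


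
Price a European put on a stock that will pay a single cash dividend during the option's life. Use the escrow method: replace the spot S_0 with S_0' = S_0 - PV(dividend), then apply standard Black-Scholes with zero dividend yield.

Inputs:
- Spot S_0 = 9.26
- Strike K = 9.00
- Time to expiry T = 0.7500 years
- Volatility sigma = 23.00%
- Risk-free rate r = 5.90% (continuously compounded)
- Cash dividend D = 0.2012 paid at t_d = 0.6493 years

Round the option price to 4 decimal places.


Answer: Price = 0.4965

Derivation:
PV(D) = D * exp(-r * t_d) = 0.2012 * 0.96241580 = 0.19363806
S_0' = S_0 - PV(D) = 9.2600 - 0.19363806 = 9.06636194
d1 = (ln(S_0'/K) + (r + sigma^2/2)*T) / (sigma*sqrt(T)) = 0.35862989
d2 = d1 - sigma*sqrt(T) = 0.15944405
exp(-rT) = 0.95671475
N(-d1) = 0.35993599; N(-d2) = 0.43665952
P = K * exp(-rT) * N(-d2) - S_0' * N(-d1) = 9.0000 * 0.95671475 * 0.43665952 - 9.06636194 * 0.35993599 = 0.4965


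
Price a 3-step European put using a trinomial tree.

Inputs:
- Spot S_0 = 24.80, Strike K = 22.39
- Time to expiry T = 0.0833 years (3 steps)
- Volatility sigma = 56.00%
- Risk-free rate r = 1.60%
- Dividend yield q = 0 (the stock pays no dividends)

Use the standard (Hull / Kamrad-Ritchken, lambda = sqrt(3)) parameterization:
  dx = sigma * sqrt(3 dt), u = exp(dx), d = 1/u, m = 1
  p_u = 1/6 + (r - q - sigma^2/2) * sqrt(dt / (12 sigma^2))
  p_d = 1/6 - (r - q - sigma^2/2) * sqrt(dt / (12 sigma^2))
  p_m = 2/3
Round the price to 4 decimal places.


Answer: Price = V(0,0) = 0.6504

Derivation:
dt = T/N = 0.027767; dx = sigma*sqrt(3*dt) = 0.161626
u = exp(dx) = 1.175420; d = 1/u = 0.850760
p_u = 0.154572, p_m = 0.666667, p_d = 0.178761
Discount per step: exp(-r*dt) = 0.999556
Stock lattice S(k, j) with j the centered position index:
  k=0: S(0,+0) = 24.8000
  k=1: S(1,-1) = 21.0988; S(1,+0) = 24.8000; S(1,+1) = 29.1504
  k=2: S(2,-2) = 17.9500; S(2,-1) = 21.0988; S(2,+0) = 24.8000; S(2,+1) = 29.1504; S(2,+2) = 34.2640
  k=3: S(3,-3) = 15.2712; S(3,-2) = 17.9500; S(3,-1) = 21.0988; S(3,+0) = 24.8000; S(3,+1) = 29.1504; S(3,+2) = 34.2640; S(3,+3) = 40.2746
Terminal payoffs V(N, j) = max(K - S_T, 0):
  V(3,-3) = 7.118835; V(3,-2) = 4.439963; V(3,-1) = 1.291163; V(3,+0) = 0.000000; V(3,+1) = 0.000000; V(3,+2) = 0.000000; V(3,+3) = 0.000000
Backward induction: V(k, j) = exp(-r*dt) * [p_u * V(k+1, j+1) + p_m * V(k+1, j) + p_d * V(k+1, j-1)]
  V(2,-2) = exp(-r*dt) * [p_u*1.291163 + p_m*4.439963 + p_d*7.118835] = 4.430156
  V(2,-1) = exp(-r*dt) * [p_u*0.000000 + p_m*1.291163 + p_d*4.439963] = 1.653733
  V(2,+0) = exp(-r*dt) * [p_u*0.000000 + p_m*0.000000 + p_d*1.291163] = 0.230707
  V(2,+1) = exp(-r*dt) * [p_u*0.000000 + p_m*0.000000 + p_d*0.000000] = 0.000000
  V(2,+2) = exp(-r*dt) * [p_u*0.000000 + p_m*0.000000 + p_d*0.000000] = 0.000000
  V(1,-1) = exp(-r*dt) * [p_u*0.230707 + p_m*1.653733 + p_d*4.430156] = 1.929232
  V(1,+0) = exp(-r*dt) * [p_u*0.000000 + p_m*0.230707 + p_d*1.653733] = 0.449228
  V(1,+1) = exp(-r*dt) * [p_u*0.000000 + p_m*0.000000 + p_d*0.230707] = 0.041223
  V(0,+0) = exp(-r*dt) * [p_u*0.041223 + p_m*0.449228 + p_d*1.929232] = 0.650440


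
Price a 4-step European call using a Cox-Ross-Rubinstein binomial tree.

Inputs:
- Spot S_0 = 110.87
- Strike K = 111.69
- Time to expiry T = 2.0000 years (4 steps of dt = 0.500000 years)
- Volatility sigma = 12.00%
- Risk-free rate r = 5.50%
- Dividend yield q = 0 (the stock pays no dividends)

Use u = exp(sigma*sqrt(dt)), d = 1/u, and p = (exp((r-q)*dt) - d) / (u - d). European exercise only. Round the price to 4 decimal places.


dt = T/N = 0.500000
u = exp(sigma*sqrt(dt)) = 1.088557; d = 1/u = 0.918647
p = (exp((r-q)*dt) - d) / (u - d) = 0.642897
Discount per step: exp(-r*dt) = 0.972875
Stock lattice S(k, i) with i counting down-moves:
  k=0: S(0,0) = 110.8700
  k=1: S(1,0) = 120.6883; S(1,1) = 101.8504
  k=2: S(2,0) = 131.3761; S(2,1) = 110.8700; S(2,2) = 93.5647
  k=3: S(3,0) = 143.0103; S(3,1) = 120.6883; S(3,2) = 101.8504; S(3,3) = 85.9529
  k=4: S(4,0) = 155.6749; S(4,1) = 131.3761; S(4,2) = 110.8700; S(4,3) = 93.5647; S(4,4) = 78.9604
Terminal payoffs V(N, i) = max(S_T - K, 0):
  V(4,0) = 43.984860; V(4,1) = 19.686070; V(4,2) = 0.000000; V(4,3) = 0.000000; V(4,4) = 0.000000
Backward induction: V(k, i) = exp(-r*dt) * [p * V(k+1, i) + (1-p) * V(k+1, i+1)].
  V(3,0) = exp(-r*dt) * [p*43.984860 + (1-p)*19.686070] = 34.349945
  V(3,1) = exp(-r*dt) * [p*19.686070 + (1-p)*0.000000] = 12.312805
  V(3,2) = exp(-r*dt) * [p*0.000000 + (1-p)*0.000000] = 0.000000
  V(3,3) = exp(-r*dt) * [p*0.000000 + (1-p)*0.000000] = 0.000000
  V(2,0) = exp(-r*dt) * [p*34.349945 + (1-p)*12.312805] = 25.762116
  V(2,1) = exp(-r*dt) * [p*12.312805 + (1-p)*0.000000] = 7.701139
  V(2,2) = exp(-r*dt) * [p*0.000000 + (1-p)*0.000000] = 0.000000
  V(1,0) = exp(-r*dt) * [p*25.762116 + (1-p)*7.701139] = 18.788621
  V(1,1) = exp(-r*dt) * [p*7.701139 + (1-p)*0.000000] = 4.816737
  V(0,0) = exp(-r*dt) * [p*18.788621 + (1-p)*4.816737] = 13.424905

Answer: Price = V(0,0) = 13.4249


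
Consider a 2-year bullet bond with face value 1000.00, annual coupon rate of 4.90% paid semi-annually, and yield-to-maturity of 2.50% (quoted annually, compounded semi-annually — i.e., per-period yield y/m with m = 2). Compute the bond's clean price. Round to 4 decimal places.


Answer: Price = 1046.5367

Derivation:
Coupon per period c = face * coupon_rate / m = 24.500000
Periods per year m = 2; per-period yield y/m = 0.012500
Number of cashflows N = 4
Cashflows (t years, CF_t, discount factor 1/(1+y/m)^(m*t), PV):
  t = 0.5000: CF_t = 24.500000, DF = 0.987654, PV = 24.197531
  t = 1.0000: CF_t = 24.500000, DF = 0.975461, PV = 23.898796
  t = 1.5000: CF_t = 24.500000, DF = 0.963418, PV = 23.603749
  t = 2.0000: CF_t = 1024.500000, DF = 0.951524, PV = 974.836620
Price P = sum_t PV_t = 1046.536696


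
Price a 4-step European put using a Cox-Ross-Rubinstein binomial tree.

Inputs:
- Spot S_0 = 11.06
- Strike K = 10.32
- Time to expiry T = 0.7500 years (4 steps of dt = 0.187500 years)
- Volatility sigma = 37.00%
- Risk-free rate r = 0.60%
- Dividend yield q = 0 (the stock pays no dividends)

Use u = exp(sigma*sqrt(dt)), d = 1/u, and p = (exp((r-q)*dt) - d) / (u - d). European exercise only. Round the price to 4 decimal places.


Answer: Price = V(0,0) = 1.0237

Derivation:
dt = T/N = 0.187500
u = exp(sigma*sqrt(dt)) = 1.173763; d = 1/u = 0.851961
p = (exp((r-q)*dt) - d) / (u - d) = 0.463530
Discount per step: exp(-r*dt) = 0.998876
Stock lattice S(k, i) with i counting down-moves:
  k=0: S(0,0) = 11.0600
  k=1: S(1,0) = 12.9818; S(1,1) = 9.4227
  k=2: S(2,0) = 15.2376; S(2,1) = 11.0600; S(2,2) = 8.0278
  k=3: S(3,0) = 17.8853; S(3,1) = 12.9818; S(3,2) = 9.4227; S(3,3) = 6.8393
  k=4: S(4,0) = 20.9931; S(4,1) = 15.2376; S(4,2) = 11.0600; S(4,3) = 8.0278; S(4,4) = 5.8268
Terminal payoffs V(N, i) = max(K - S_T, 0):
  V(4,0) = 0.000000; V(4,1) = 0.000000; V(4,2) = 0.000000; V(4,3) = 2.292240; V(4,4) = 4.493152
Backward induction: V(k, i) = exp(-r*dt) * [p * V(k+1, i) + (1-p) * V(k+1, i+1)].
  V(3,0) = exp(-r*dt) * [p*0.000000 + (1-p)*0.000000] = 0.000000
  V(3,1) = exp(-r*dt) * [p*0.000000 + (1-p)*0.000000] = 0.000000
  V(3,2) = exp(-r*dt) * [p*0.000000 + (1-p)*2.292240] = 1.228336
  V(3,3) = exp(-r*dt) * [p*2.292240 + (1-p)*4.493152] = 3.469059
  V(2,0) = exp(-r*dt) * [p*0.000000 + (1-p)*0.000000] = 0.000000
  V(2,1) = exp(-r*dt) * [p*0.000000 + (1-p)*1.228336] = 0.658225
  V(2,2) = exp(-r*dt) * [p*1.228336 + (1-p)*3.469059] = 2.427685
  V(1,0) = exp(-r*dt) * [p*0.000000 + (1-p)*0.658225] = 0.352721
  V(1,1) = exp(-r*dt) * [p*0.658225 + (1-p)*2.427685] = 1.605680
  V(0,0) = exp(-r*dt) * [p*0.352721 + (1-p)*1.605680] = 1.023744


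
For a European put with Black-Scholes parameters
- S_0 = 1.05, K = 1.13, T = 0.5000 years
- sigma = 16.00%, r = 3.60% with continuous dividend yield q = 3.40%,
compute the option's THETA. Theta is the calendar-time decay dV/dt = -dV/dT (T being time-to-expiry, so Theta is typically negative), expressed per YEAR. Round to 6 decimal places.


Answer: Theta = -0.034331

Derivation:
d1 = -0.5836058845; d2 = -0.6967429695
phi(d1) = 0.3364733107; exp(-qT) = 0.9831436846; exp(-rT) = 0.9821610324
Theta = -S*exp(-qT)*phi(d1)*sigma/(2*sqrt(T)) + r*K*exp(-rT)*N(-d2) - q*S*exp(-qT)*N(-d1)
N(-d1) = 0.7202572499; N(-d2) = 0.7570181687; sqrt(T) = 0.7071067812
Term 1 = -1.0500 * 0.9831436846 * 0.3364733107 * 0.1600 / (2 * 0.7071067812) = -0.0392972264
Term 2 = 0.0360 * 1.1300 * 0.9821610324 * 0.7570181687 = 0.0302461392
Term 3 = -0.0340 * 1.0500 * 0.9831436846 * 0.7202572499 = -0.0252797543
Theta = -0.0392972264 + (0.0302461392) + (-0.0252797543) = -0.034331


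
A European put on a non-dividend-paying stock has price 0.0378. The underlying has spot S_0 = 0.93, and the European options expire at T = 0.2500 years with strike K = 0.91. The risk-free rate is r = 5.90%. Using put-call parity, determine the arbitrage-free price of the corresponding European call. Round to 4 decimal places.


Answer: Call price = 0.0711

Derivation:
Put-call parity: C - P = S_0 * exp(-qT) - K * exp(-rT).
S_0 * exp(-qT) = 0.9300 * 1.00000000 = 0.93000000
K * exp(-rT) = 0.9100 * 0.98535825 = 0.89667601
C = P + S*exp(-qT) - K*exp(-rT)
C = 0.0378 + 0.93000000 - 0.89667601 = 0.0711


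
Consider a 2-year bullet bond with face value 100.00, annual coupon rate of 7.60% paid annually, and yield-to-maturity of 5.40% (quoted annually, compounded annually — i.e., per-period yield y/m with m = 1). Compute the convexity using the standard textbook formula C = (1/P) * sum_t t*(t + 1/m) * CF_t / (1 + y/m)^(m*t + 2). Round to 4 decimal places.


Coupon per period c = face * coupon_rate / m = 7.600000
Periods per year m = 1; per-period yield y/m = 0.054000
Number of cashflows N = 2
Cashflows (t years, CF_t, discount factor 1/(1+y/m)^(m*t), PV):
  t = 1.0000: CF_t = 7.600000, DF = 0.948767, PV = 7.210626
  t = 2.0000: CF_t = 107.600000, DF = 0.900158, PV = 96.857008
Price P = sum_t PV_t = 104.067634
Convexity numerator sum_t t*(t + 1/m) * CF_t / (1+y/m)^(m*t + 2):
  t = 1.0000: term = 12.981407
  t = 2.0000: term = 523.119704
Convexity = (1/P) * sum = 536.101110 / 104.067634 = 5.151468

Answer: Convexity = 5.1515


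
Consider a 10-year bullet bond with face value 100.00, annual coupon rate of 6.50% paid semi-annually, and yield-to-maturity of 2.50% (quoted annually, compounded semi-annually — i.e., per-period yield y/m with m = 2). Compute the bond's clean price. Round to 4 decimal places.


Coupon per period c = face * coupon_rate / m = 3.250000
Periods per year m = 2; per-period yield y/m = 0.012500
Number of cashflows N = 20
Cashflows (t years, CF_t, discount factor 1/(1+y/m)^(m*t), PV):
  t = 0.5000: CF_t = 3.250000, DF = 0.987654, PV = 3.209877
  t = 1.0000: CF_t = 3.250000, DF = 0.975461, PV = 3.170248
  t = 1.5000: CF_t = 3.250000, DF = 0.963418, PV = 3.131110
  t = 2.0000: CF_t = 3.250000, DF = 0.951524, PV = 3.092454
  t = 2.5000: CF_t = 3.250000, DF = 0.939777, PV = 3.054275
  t = 3.0000: CF_t = 3.250000, DF = 0.928175, PV = 3.016568
  t = 3.5000: CF_t = 3.250000, DF = 0.916716, PV = 2.979327
  t = 4.0000: CF_t = 3.250000, DF = 0.905398, PV = 2.942545
  t = 4.5000: CF_t = 3.250000, DF = 0.894221, PV = 2.906217
  t = 5.0000: CF_t = 3.250000, DF = 0.883181, PV = 2.870338
  t = 5.5000: CF_t = 3.250000, DF = 0.872277, PV = 2.834902
  t = 6.0000: CF_t = 3.250000, DF = 0.861509, PV = 2.799903
  t = 6.5000: CF_t = 3.250000, DF = 0.850873, PV = 2.765336
  t = 7.0000: CF_t = 3.250000, DF = 0.840368, PV = 2.731196
  t = 7.5000: CF_t = 3.250000, DF = 0.829993, PV = 2.697478
  t = 8.0000: CF_t = 3.250000, DF = 0.819746, PV = 2.664176
  t = 8.5000: CF_t = 3.250000, DF = 0.809626, PV = 2.631285
  t = 9.0000: CF_t = 3.250000, DF = 0.799631, PV = 2.598800
  t = 9.5000: CF_t = 3.250000, DF = 0.789759, PV = 2.566716
  t = 10.0000: CF_t = 103.250000, DF = 0.780009, PV = 80.535883
Price P = sum_t PV_t = 135.198632

Answer: Price = 135.1986


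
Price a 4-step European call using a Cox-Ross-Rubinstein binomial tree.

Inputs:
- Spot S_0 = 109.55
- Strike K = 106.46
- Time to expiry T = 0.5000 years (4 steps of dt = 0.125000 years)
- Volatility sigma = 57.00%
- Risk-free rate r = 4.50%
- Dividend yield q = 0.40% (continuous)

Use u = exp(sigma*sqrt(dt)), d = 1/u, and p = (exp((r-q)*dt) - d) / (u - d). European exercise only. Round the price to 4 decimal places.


Answer: Price = V(0,0) = 19.2781

Derivation:
dt = T/N = 0.125000
u = exp(sigma*sqrt(dt)) = 1.223267; d = 1/u = 0.817483
p = (exp((r-q)*dt) - d) / (u - d) = 0.462451
Discount per step: exp(-r*dt) = 0.994391
Stock lattice S(k, i) with i counting down-moves:
  k=0: S(0,0) = 109.5500
  k=1: S(1,0) = 134.0089; S(1,1) = 89.5552
  k=2: S(2,0) = 163.9288; S(2,1) = 109.5500; S(2,2) = 73.2099
  k=3: S(3,0) = 200.5287; S(3,1) = 134.0089; S(3,2) = 89.5552; S(3,3) = 59.8478
  k=4: S(4,0) = 245.3002; S(4,1) = 163.9288; S(4,2) = 109.5500; S(4,3) = 73.2099; S(4,4) = 48.9246
Terminal payoffs V(N, i) = max(S_T - K, 0):
  V(4,0) = 138.840207; V(4,1) = 57.468758; V(4,2) = 3.090000; V(4,3) = 0.000000; V(4,4) = 0.000000
Backward induction: V(k, i) = exp(-r*dt) * [p * V(k+1, i) + (1-p) * V(k+1, i+1)].
  V(3,0) = exp(-r*dt) * [p*138.840207 + (1-p)*57.468758] = 94.565614
  V(3,1) = exp(-r*dt) * [p*57.468758 + (1-p)*3.090000] = 28.079107
  V(3,2) = exp(-r*dt) * [p*3.090000 + (1-p)*0.000000] = 1.420957
  V(3,3) = exp(-r*dt) * [p*0.000000 + (1-p)*0.000000] = 0.000000
  V(2,0) = exp(-r*dt) * [p*94.565614 + (1-p)*28.079107] = 58.495875
  V(2,1) = exp(-r*dt) * [p*28.079107 + (1-p)*1.420957] = 13.671917
  V(2,2) = exp(-r*dt) * [p*1.420957 + (1-p)*0.000000] = 0.653437
  V(1,0) = exp(-r*dt) * [p*58.495875 + (1-p)*13.671917] = 34.207828
  V(1,1) = exp(-r*dt) * [p*13.671917 + (1-p)*0.653437] = 6.636408
  V(0,0) = exp(-r*dt) * [p*34.207828 + (1-p)*6.636408] = 19.278086


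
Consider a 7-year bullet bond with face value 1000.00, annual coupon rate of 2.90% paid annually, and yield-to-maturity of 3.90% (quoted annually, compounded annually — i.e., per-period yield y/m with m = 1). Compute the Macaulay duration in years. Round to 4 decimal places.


Answer: Macaulay duration = 6.4139 years

Derivation:
Coupon per period c = face * coupon_rate / m = 29.000000
Periods per year m = 1; per-period yield y/m = 0.039000
Number of cashflows N = 7
Cashflows (t years, CF_t, discount factor 1/(1+y/m)^(m*t), PV):
  t = 1.0000: CF_t = 29.000000, DF = 0.962464, PV = 27.911453
  t = 2.0000: CF_t = 29.000000, DF = 0.926337, PV = 26.863766
  t = 3.0000: CF_t = 29.000000, DF = 0.891566, PV = 25.855406
  t = 4.0000: CF_t = 29.000000, DF = 0.858100, PV = 24.884895
  t = 5.0000: CF_t = 29.000000, DF = 0.825890, PV = 23.950813
  t = 6.0000: CF_t = 29.000000, DF = 0.794889, PV = 23.051793
  t = 7.0000: CF_t = 1029.000000, DF = 0.765052, PV = 787.238893
Price P = sum_t PV_t = 939.757019
Macaulay numerator sum_t t * PV_t:
  t * PV_t at t = 1.0000: 27.911453
  t * PV_t at t = 2.0000: 53.727533
  t * PV_t at t = 3.0000: 77.566217
  t * PV_t at t = 4.0000: 99.539579
  t * PV_t at t = 5.0000: 119.754065
  t * PV_t at t = 6.0000: 138.310758
  t * PV_t at t = 7.0000: 5510.672250
Macaulay duration D = (sum_t t * PV_t) / P = 6027.481855 / 939.757019 = 6.413873


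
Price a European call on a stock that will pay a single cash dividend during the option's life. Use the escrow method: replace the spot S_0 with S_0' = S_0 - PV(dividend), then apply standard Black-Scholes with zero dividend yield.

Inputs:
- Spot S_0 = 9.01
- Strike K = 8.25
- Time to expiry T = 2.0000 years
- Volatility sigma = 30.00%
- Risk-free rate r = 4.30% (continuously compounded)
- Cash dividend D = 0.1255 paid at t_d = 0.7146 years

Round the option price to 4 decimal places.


PV(D) = D * exp(-r * t_d) = 0.1255 * 0.96973950 = 0.12170231
S_0' = S_0 - PV(D) = 9.0100 - 0.12170231 = 8.88829769
d1 = (ln(S_0'/K) + (r + sigma^2/2)*T) / (sigma*sqrt(T)) = 0.59048683
d2 = d1 - sigma*sqrt(T) = 0.16622276
exp(-rT) = 0.91759423
N(d1) = 0.72256784; N(d2) = 0.56600918
C = S_0' * N(d1) - K * exp(-rT) * N(d2) = 8.88829769 * 0.72256784 - 8.2500 * 0.91759423 * 0.56600918 = 2.1376

Answer: Price = 2.1376


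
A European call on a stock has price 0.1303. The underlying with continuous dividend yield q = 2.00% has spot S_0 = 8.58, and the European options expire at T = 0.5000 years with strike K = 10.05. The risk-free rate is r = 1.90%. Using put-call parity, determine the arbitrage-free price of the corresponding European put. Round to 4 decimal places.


Answer: Put price = 1.5906

Derivation:
Put-call parity: C - P = S_0 * exp(-qT) - K * exp(-rT).
S_0 * exp(-qT) = 8.5800 * 0.99004983 = 8.49462757
K * exp(-rT) = 10.0500 * 0.99054498 = 9.95497707
P = C - S*exp(-qT) + K*exp(-rT)
P = 0.1303 - 8.49462757 + 9.95497707 = 1.5906


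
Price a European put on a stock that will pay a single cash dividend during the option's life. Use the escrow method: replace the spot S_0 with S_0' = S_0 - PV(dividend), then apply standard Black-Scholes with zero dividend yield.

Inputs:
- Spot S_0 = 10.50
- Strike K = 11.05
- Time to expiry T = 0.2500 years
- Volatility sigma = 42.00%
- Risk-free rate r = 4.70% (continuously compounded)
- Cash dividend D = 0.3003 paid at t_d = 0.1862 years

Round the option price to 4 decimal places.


Answer: Price = 1.2883

Derivation:
PV(D) = D * exp(-r * t_d) = 0.3003 * 0.99128678 = 0.29768342
S_0' = S_0 - PV(D) = 10.5000 - 0.29768342 = 10.20231658
d1 = (ln(S_0'/K) + (r + sigma^2/2)*T) / (sigma*sqrt(T)) = -0.21912199
d2 = d1 - sigma*sqrt(T) = -0.42912199
exp(-rT) = 0.98831876
N(-d1) = 0.58672249; N(-d2) = 0.66608277
P = K * exp(-rT) * N(-d2) - S_0' * N(-d1) = 11.0500 * 0.98831876 * 0.66608277 - 10.20231658 * 0.58672249 = 1.2883


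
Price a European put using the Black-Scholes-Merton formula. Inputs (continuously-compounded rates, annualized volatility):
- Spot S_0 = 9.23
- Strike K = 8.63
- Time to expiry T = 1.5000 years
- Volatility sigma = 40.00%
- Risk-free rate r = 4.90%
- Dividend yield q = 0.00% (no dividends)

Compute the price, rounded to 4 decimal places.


Answer: Price = 1.1299

Derivation:
d1 = (ln(S/K) + (r - q + 0.5*sigma^2) * T) / (sigma * sqrt(T)) = 0.53218133
d2 = d1 - sigma * sqrt(T) = 0.04228338
exp(-rT) = 0.92913615; exp(-qT) = 1.00000000
P = K * exp(-rT) * N(-d2) - S_0 * exp(-qT) * N(-d1)
N(-d1) = 0.29730021; N(-d2) = 0.48313640
P = 8.6300 * 0.92913615 * 0.48313640 - 9.2300 * 1.00000000 * 0.29730021 = 1.1299


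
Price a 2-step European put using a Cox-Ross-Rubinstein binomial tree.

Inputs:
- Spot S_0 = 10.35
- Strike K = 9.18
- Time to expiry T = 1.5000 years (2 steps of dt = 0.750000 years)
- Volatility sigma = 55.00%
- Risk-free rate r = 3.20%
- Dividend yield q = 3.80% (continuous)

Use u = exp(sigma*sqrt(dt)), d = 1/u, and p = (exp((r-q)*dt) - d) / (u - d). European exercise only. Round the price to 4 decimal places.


Answer: Price = V(0,0) = 1.9094

Derivation:
dt = T/N = 0.750000
u = exp(sigma*sqrt(dt)) = 1.610128; d = 1/u = 0.621068
p = (exp((r-q)*dt) - d) / (u - d) = 0.378583
Discount per step: exp(-r*dt) = 0.976286
Stock lattice S(k, i) with i counting down-moves:
  k=0: S(0,0) = 10.3500
  k=1: S(1,0) = 16.6648; S(1,1) = 6.4281
  k=2: S(2,0) = 26.8325; S(2,1) = 10.3500; S(2,2) = 3.9923
Terminal payoffs V(N, i) = max(K - S_T, 0):
  V(2,0) = 0.000000; V(2,1) = 0.000000; V(2,2) = 5.187736
Backward induction: V(k, i) = exp(-r*dt) * [p * V(k+1, i) + (1-p) * V(k+1, i+1)].
  V(1,0) = exp(-r*dt) * [p*0.000000 + (1-p)*0.000000] = 0.000000
  V(1,1) = exp(-r*dt) * [p*0.000000 + (1-p)*5.187736] = 3.147296
  V(0,0) = exp(-r*dt) * [p*0.000000 + (1-p)*3.147296] = 1.909402


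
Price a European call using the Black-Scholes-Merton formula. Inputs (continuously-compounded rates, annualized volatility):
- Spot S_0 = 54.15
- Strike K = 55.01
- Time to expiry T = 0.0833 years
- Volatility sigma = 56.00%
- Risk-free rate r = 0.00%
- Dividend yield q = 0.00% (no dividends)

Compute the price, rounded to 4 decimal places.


d1 = (ln(S/K) + (r - q + 0.5*sigma^2) * T) / (sigma * sqrt(T)) = -0.01667787
d2 = d1 - sigma * sqrt(T) = -0.17830361
exp(-rT) = 1.00000000; exp(-qT) = 1.00000000
C = S_0 * exp(-qT) * N(d1) - K * exp(-rT) * N(d2)
N(d1) = 0.49334680; N(d2) = 0.42924227
C = 54.1500 * 1.00000000 * 0.49334680 - 55.0100 * 1.00000000 * 0.42924227 = 3.1021

Answer: Price = 3.1021


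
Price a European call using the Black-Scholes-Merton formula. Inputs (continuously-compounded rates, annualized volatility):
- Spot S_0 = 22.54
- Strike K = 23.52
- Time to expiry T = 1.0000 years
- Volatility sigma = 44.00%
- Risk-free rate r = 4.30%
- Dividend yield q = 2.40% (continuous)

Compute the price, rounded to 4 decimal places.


d1 = (ln(S/K) + (r - q + 0.5*sigma^2) * T) / (sigma * sqrt(T)) = 0.16645542
d2 = d1 - sigma * sqrt(T) = -0.27354458
exp(-rT) = 0.95791139; exp(-qT) = 0.97628571
C = S_0 * exp(-qT) * N(d1) - K * exp(-rT) * N(d2)
N(d1) = 0.56610072; N(d2) = 0.39221731
C = 22.5400 * 0.97628571 * 0.56610072 - 23.5200 * 0.95791139 * 0.39221731 = 3.6206

Answer: Price = 3.6206


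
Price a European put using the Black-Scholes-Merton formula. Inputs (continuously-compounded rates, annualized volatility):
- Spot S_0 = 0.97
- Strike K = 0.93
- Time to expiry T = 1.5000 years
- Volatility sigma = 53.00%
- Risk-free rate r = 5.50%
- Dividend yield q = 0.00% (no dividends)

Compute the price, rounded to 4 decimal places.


Answer: Price = 0.1797

Derivation:
d1 = (ln(S/K) + (r - q + 0.5*sigma^2) * T) / (sigma * sqrt(T)) = 0.51652881
d2 = d1 - sigma * sqrt(T) = -0.13258597
exp(-rT) = 0.92081144; exp(-qT) = 1.00000000
P = K * exp(-rT) * N(-d2) - S_0 * exp(-qT) * N(-d1)
N(-d1) = 0.30274256; N(-d2) = 0.55273959
P = 0.9300 * 0.92081144 * 0.55273959 - 0.9700 * 1.00000000 * 0.30274256 = 0.1797


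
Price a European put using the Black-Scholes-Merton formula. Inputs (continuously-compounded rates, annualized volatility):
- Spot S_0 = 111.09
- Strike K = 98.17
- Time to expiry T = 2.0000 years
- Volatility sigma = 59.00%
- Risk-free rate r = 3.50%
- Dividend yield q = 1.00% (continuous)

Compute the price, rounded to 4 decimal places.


d1 = (ln(S/K) + (r - q + 0.5*sigma^2) * T) / (sigma * sqrt(T)) = 0.62529814
d2 = d1 - sigma * sqrt(T) = -0.20908786
exp(-rT) = 0.93239382; exp(-qT) = 0.98019867
P = K * exp(-rT) * N(-d2) - S_0 * exp(-qT) * N(-d1)
N(-d1) = 0.26588770; N(-d2) = 0.58281018
P = 98.1700 * 0.93239382 * 0.58281018 - 111.0900 * 0.98019867 * 0.26588770 = 24.3938

Answer: Price = 24.3938


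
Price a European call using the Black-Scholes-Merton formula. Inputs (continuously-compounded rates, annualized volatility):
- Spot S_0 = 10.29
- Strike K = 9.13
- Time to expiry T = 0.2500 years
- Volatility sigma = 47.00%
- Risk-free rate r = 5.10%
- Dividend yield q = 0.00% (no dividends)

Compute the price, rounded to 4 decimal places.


d1 = (ln(S/K) + (r - q + 0.5*sigma^2) * T) / (sigma * sqrt(T)) = 0.68072066
d2 = d1 - sigma * sqrt(T) = 0.44572066
exp(-rT) = 0.98733094; exp(-qT) = 1.00000000
C = S_0 * exp(-qT) * N(d1) - K * exp(-rT) * N(d2)
N(d1) = 0.75197587; N(d2) = 0.67210048
C = 10.2900 * 1.00000000 * 0.75197587 - 9.1300 * 0.98733094 * 0.67210048 = 1.6793

Answer: Price = 1.6793


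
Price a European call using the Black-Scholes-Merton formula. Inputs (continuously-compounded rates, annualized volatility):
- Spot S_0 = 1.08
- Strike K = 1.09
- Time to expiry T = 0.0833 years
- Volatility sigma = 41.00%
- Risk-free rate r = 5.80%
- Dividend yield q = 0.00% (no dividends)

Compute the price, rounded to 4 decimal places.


Answer: Price = 0.0487

Derivation:
d1 = (ln(S/K) + (r - q + 0.5*sigma^2) * T) / (sigma * sqrt(T)) = 0.02210801
d2 = d1 - sigma * sqrt(T) = -0.09622512
exp(-rT) = 0.99518025; exp(-qT) = 1.00000000
C = S_0 * exp(-qT) * N(d1) - K * exp(-rT) * N(d2)
N(d1) = 0.50881910; N(d2) = 0.46167089
C = 1.0800 * 1.00000000 * 0.50881910 - 1.0900 * 0.99518025 * 0.46167089 = 0.0487


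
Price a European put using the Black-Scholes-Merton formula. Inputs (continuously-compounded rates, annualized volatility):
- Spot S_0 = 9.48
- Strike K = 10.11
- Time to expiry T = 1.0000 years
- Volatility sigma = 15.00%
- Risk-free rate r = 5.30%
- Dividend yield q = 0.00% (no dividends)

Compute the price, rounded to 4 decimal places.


d1 = (ln(S/K) + (r - q + 0.5*sigma^2) * T) / (sigma * sqrt(T)) = -0.00060478
d2 = d1 - sigma * sqrt(T) = -0.15060478
exp(-rT) = 0.94838001; exp(-qT) = 1.00000000
P = K * exp(-rT) * N(-d2) - S_0 * exp(-qT) * N(-d1)
N(-d1) = 0.50024127; N(-d2) = 0.55985625
P = 10.1100 * 0.94838001 * 0.55985625 - 9.4800 * 1.00000000 * 0.50024127 = 0.6257

Answer: Price = 0.6257


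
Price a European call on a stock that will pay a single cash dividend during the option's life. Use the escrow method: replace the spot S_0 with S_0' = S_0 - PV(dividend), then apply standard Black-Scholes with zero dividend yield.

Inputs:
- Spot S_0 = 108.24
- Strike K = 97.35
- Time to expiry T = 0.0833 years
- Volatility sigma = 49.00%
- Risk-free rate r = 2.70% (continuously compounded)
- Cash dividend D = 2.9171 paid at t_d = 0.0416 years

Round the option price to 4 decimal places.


PV(D) = D * exp(-r * t_d) = 2.9171 * 0.99887743 = 2.91382535
S_0' = S_0 - PV(D) = 108.2400 - 2.91382535 = 105.32617465
d1 = (ln(S_0'/K) + (r + sigma^2/2)*T) / (sigma*sqrt(T)) = 0.64345121
d2 = d1 - sigma*sqrt(T) = 0.50202869
exp(-rT) = 0.99775343
N(d1) = 0.74003432; N(d2) = 0.69217633
C = S_0' * N(d1) - K * exp(-rT) * N(d2) = 105.32617465 * 0.74003432 - 97.3500 * 0.99775343 * 0.69217633 = 10.7130

Answer: Price = 10.7130


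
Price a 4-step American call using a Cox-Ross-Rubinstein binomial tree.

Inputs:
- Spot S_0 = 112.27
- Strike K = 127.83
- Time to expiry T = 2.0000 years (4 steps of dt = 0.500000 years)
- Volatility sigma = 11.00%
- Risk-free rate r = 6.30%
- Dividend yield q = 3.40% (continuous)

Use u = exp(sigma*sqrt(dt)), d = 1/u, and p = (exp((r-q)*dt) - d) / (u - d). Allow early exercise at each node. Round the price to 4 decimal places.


Answer: Price = V(0,0) = 3.3873

Derivation:
dt = T/N = 0.500000
u = exp(sigma*sqrt(dt)) = 1.080887; d = 1/u = 0.925166
p = (exp((r-q)*dt) - d) / (u - d) = 0.574358
Discount per step: exp(-r*dt) = 0.968991
Stock lattice S(k, i) with i counting down-moves:
  k=0: S(0,0) = 112.2700
  k=1: S(1,0) = 121.3512; S(1,1) = 103.8684
  k=2: S(2,0) = 131.1668; S(2,1) = 112.2700; S(2,2) = 96.0956
  k=3: S(3,0) = 141.7765; S(3,1) = 121.3512; S(3,2) = 103.8684; S(3,3) = 88.9044
  k=4: S(4,0) = 153.2443; S(4,1) = 131.1668; S(4,2) = 112.2700; S(4,3) = 96.0956; S(4,4) = 82.2513
Terminal payoffs V(N, i) = max(S_T - K, 0):
  V(4,0) = 25.414344; V(4,1) = 3.336850; V(4,2) = 0.000000; V(4,3) = 0.000000; V(4,4) = 0.000000
Backward induction: V(k, i) = exp(-r*dt) * [p * V(k+1, i) + (1-p) * V(k+1, i+1)]; then take max(V_cont, immediate exercise) for American.
  V(3,0) = exp(-r*dt) * [p*25.414344 + (1-p)*3.336850] = 15.520563; exercise = 13.946507; V(3,0) = max -> 15.520563
  V(3,1) = exp(-r*dt) * [p*3.336850 + (1-p)*0.000000] = 1.857117; exercise = 0.000000; V(3,1) = max -> 1.857117
  V(3,2) = exp(-r*dt) * [p*0.000000 + (1-p)*0.000000] = 0.000000; exercise = 0.000000; V(3,2) = max -> 0.000000
  V(3,3) = exp(-r*dt) * [p*0.000000 + (1-p)*0.000000] = 0.000000; exercise = 0.000000; V(3,3) = max -> 0.000000
  V(2,0) = exp(-r*dt) * [p*15.520563 + (1-p)*1.857117] = 9.403894; exercise = 3.336850; V(2,0) = max -> 9.403894
  V(2,1) = exp(-r*dt) * [p*1.857117 + (1-p)*0.000000] = 1.033575; exercise = 0.000000; V(2,1) = max -> 1.033575
  V(2,2) = exp(-r*dt) * [p*0.000000 + (1-p)*0.000000] = 0.000000; exercise = 0.000000; V(2,2) = max -> 0.000000
  V(1,0) = exp(-r*dt) * [p*9.403894 + (1-p)*1.033575] = 5.660009; exercise = 0.000000; V(1,0) = max -> 5.660009
  V(1,1) = exp(-r*dt) * [p*1.033575 + (1-p)*0.000000] = 0.575234; exercise = 0.000000; V(1,1) = max -> 0.575234
  V(0,0) = exp(-r*dt) * [p*5.660009 + (1-p)*0.575234] = 3.387318; exercise = 0.000000; V(0,0) = max -> 3.387318


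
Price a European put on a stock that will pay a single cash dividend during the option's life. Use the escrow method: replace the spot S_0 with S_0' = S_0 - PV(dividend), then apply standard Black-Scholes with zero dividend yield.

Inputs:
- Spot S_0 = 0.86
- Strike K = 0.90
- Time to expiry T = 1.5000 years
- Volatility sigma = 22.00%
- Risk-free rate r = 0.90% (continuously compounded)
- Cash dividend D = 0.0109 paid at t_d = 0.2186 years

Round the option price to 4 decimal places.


Answer: Price = 0.1138

Derivation:
PV(D) = D * exp(-r * t_d) = 0.0109 * 0.99803453 = 0.01087858
S_0' = S_0 - PV(D) = 0.8600 - 0.01087858 = 0.84912142
d1 = (ln(S_0'/K) + (r + sigma^2/2)*T) / (sigma*sqrt(T)) = -0.03114774
d2 = d1 - sigma*sqrt(T) = -0.30059161
exp(-rT) = 0.98659072
N(-d1) = 0.51242414; N(-d2) = 0.61813704
P = K * exp(-rT) * N(-d2) - S_0' * N(-d1) = 0.9000 * 0.98659072 * 0.61813704 - 0.84912142 * 0.51242414 = 0.1138


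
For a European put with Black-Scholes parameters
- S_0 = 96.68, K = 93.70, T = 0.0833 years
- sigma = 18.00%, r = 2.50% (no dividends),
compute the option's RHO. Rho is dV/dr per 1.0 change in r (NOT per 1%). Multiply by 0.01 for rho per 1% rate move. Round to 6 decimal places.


d1 = 0.6687116527; d2 = 0.6167605218
phi(d1) = 0.3190121241; exp(-qT) = 1.0000000000; exp(-rT) = 0.9979196669
N(-d2) = 0.2686963475
Rho = -K*T*exp(-rT)*N(-d2) = -93.7000 * 0.0833 * 0.9979196669 * 0.2686963475 = -2.092868

Answer: Rho = -2.092868


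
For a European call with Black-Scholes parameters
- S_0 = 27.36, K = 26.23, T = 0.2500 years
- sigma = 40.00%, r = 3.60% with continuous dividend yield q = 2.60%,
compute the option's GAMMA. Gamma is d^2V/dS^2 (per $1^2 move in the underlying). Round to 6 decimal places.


d1 = 0.3233914944; d2 = 0.1233914944
phi(d1) = 0.3786172182; exp(-qT) = 0.9935210793; exp(-rT) = 0.9910403788
Gamma = exp(-qT) * phi(d1) / (S * sigma * sqrt(T)) = 0.9935210793 * 0.3786172182 / (27.3600 * 0.4000 * 0.5000000000) = 0.068743

Answer: Gamma = 0.068743


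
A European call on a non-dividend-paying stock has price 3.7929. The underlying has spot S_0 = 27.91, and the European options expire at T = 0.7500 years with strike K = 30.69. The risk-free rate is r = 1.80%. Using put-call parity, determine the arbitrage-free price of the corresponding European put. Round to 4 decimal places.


Answer: Put price = 6.1614

Derivation:
Put-call parity: C - P = S_0 * exp(-qT) - K * exp(-rT).
S_0 * exp(-qT) = 27.9100 * 1.00000000 = 27.91000000
K * exp(-rT) = 30.6900 * 0.98659072 = 30.27846908
P = C - S*exp(-qT) + K*exp(-rT)
P = 3.7929 - 27.91000000 + 30.27846908 = 6.1614


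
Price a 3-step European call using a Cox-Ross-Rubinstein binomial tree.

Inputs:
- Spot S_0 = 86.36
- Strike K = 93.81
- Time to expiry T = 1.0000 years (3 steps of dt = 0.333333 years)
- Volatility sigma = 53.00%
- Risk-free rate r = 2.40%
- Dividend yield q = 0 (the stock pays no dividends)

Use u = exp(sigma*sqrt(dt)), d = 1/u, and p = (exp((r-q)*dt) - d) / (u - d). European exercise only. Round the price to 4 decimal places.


dt = T/N = 0.333333
u = exp(sigma*sqrt(dt)) = 1.357976; d = 1/u = 0.736390
p = (exp((r-q)*dt) - d) / (u - d) = 0.437014
Discount per step: exp(-r*dt) = 0.992032
Stock lattice S(k, i) with i counting down-moves:
  k=0: S(0,0) = 86.3600
  k=1: S(1,0) = 117.2748; S(1,1) = 63.5946
  k=2: S(2,0) = 159.2565; S(2,1) = 86.3600; S(2,2) = 46.8304
  k=3: S(3,0) = 216.2665; S(3,1) = 117.2748; S(3,2) = 63.5946; S(3,3) = 34.4855
Terminal payoffs V(N, i) = max(S_T - K, 0):
  V(3,0) = 122.456520; V(3,1) = 23.464841; V(3,2) = 0.000000; V(3,3) = 0.000000
Backward induction: V(k, i) = exp(-r*dt) * [p * V(k+1, i) + (1-p) * V(k+1, i+1)].
  V(2,0) = exp(-r*dt) * [p*122.456520 + (1-p)*23.464841] = 66.193951
  V(2,1) = exp(-r*dt) * [p*23.464841 + (1-p)*0.000000] = 10.172764
  V(2,2) = exp(-r*dt) * [p*0.000000 + (1-p)*0.000000] = 0.000000
  V(1,0) = exp(-r*dt) * [p*66.193951 + (1-p)*10.172764] = 34.378695
  V(1,1) = exp(-r*dt) * [p*10.172764 + (1-p)*0.000000] = 4.410221
  V(0,0) = exp(-r*dt) * [p*34.378695 + (1-p)*4.410221] = 17.367378

Answer: Price = V(0,0) = 17.3674
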